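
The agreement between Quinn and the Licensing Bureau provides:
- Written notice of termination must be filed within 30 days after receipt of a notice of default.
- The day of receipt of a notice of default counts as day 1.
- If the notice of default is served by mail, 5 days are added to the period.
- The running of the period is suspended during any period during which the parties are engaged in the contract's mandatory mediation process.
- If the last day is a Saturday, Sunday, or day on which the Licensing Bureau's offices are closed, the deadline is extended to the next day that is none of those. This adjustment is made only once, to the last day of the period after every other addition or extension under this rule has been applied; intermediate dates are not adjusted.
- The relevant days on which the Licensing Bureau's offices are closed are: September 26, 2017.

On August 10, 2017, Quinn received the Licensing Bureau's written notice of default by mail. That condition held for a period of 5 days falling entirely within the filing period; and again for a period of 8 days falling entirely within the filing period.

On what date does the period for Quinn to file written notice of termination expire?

Counting August 10, 2017 as day 1, day 30 is September 8, 2017.
Service was by mail, adding 5 days: September 8, 2017 + 5 days = September 13, 2017.
Tolling adds 5 days: September 13, 2017 + 5 days = September 18, 2017.
Tolling adds 8 days: September 18, 2017 + 8 days = September 26, 2017.
September 26, 2017 is a listed holiday. The next qualifying day is September 27, 2017.

September 27, 2017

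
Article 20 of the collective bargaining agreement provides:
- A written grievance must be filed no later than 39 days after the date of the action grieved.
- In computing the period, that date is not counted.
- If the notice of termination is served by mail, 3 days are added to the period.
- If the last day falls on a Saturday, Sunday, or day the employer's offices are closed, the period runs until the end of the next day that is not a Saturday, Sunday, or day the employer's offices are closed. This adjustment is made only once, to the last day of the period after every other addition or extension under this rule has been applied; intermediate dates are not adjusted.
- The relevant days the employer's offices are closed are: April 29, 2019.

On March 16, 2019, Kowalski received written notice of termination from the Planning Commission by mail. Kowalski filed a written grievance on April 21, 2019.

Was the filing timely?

Yes

39 days after March 16, 2019 is April 24, 2019.
Service was by mail, adding 3 days: April 24, 2019 + 3 days = April 27, 2019.
April 27, 2019 is Saturday; April 28, 2019 is Sunday; April 29, 2019 is a listed holiday. The next qualifying day is April 30, 2019.
The deadline is April 30, 2019; the filing on April 21, 2019 is on or before that date.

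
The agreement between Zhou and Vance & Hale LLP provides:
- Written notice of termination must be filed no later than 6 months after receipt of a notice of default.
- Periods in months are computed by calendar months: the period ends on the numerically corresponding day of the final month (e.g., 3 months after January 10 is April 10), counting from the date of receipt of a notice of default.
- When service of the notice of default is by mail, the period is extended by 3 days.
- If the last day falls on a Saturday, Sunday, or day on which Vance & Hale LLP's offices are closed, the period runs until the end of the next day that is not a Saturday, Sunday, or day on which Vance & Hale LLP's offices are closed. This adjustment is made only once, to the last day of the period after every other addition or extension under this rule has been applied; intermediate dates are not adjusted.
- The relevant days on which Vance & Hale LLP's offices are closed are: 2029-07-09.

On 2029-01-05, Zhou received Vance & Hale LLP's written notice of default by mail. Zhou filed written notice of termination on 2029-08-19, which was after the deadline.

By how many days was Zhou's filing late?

6 months after 2029-01-05 is July 5, 2029.
Service was by mail, adding 3 days: July 5, 2029 + 3 days = July 8, 2029.
July 8, 2029 is Sunday; July 9, 2029 is a listed holiday. The next qualifying day is July 10, 2029.
The deadline is July 10, 2029; from July 10, 2029 to August 19, 2029 is 40 days.

40 days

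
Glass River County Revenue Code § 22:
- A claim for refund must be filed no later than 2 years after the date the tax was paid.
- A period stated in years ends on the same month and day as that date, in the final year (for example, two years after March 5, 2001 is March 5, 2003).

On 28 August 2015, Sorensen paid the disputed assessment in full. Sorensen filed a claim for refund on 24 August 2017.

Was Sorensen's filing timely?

Yes

2 years after 28 August 2015 is August 28, 2017.
The deadline is August 28, 2017; the filing on August 24, 2017 is on or before that date.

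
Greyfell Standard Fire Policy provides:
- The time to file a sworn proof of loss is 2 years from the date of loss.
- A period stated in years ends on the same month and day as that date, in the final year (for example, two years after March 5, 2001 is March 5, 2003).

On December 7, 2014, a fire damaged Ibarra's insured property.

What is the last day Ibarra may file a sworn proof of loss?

2 years after December 7, 2014 is December 7, 2016.

December 7, 2016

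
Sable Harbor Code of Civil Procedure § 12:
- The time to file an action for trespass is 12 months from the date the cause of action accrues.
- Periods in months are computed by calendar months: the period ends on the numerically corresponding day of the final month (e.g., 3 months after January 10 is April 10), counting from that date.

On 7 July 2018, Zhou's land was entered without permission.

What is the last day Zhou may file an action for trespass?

12 months after 7 July 2018 is July 7, 2019.

July 7, 2019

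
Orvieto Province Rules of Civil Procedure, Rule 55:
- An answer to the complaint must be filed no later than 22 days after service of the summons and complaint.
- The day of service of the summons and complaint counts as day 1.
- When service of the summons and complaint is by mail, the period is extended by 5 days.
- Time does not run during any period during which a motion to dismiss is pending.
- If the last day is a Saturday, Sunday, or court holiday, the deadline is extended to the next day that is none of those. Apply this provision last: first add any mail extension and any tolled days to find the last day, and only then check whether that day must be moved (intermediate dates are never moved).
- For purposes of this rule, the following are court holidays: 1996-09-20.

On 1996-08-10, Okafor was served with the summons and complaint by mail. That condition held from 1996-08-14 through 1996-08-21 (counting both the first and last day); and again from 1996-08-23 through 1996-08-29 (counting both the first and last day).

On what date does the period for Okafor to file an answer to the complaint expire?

September 23, 1996

Counting 1996-08-10 as day 1, day 22 is August 31, 1996.
Service was by mail, adding 5 days: August 31, 1996 + 5 days = September 5, 1996.
From August 14, 1996 through August 21, 1996 inclusive is 8 days; tolling adds 8 days: September 5, 1996 + 8 days = September 13, 1996.
From August 23, 1996 through August 29, 1996 inclusive is 7 days; tolling adds 7 days: September 13, 1996 + 7 days = September 20, 1996.
September 20, 1996 is a listed holiday; September 21, 1996 is Saturday; September 22, 1996 is Sunday. The next qualifying day is September 23, 1996.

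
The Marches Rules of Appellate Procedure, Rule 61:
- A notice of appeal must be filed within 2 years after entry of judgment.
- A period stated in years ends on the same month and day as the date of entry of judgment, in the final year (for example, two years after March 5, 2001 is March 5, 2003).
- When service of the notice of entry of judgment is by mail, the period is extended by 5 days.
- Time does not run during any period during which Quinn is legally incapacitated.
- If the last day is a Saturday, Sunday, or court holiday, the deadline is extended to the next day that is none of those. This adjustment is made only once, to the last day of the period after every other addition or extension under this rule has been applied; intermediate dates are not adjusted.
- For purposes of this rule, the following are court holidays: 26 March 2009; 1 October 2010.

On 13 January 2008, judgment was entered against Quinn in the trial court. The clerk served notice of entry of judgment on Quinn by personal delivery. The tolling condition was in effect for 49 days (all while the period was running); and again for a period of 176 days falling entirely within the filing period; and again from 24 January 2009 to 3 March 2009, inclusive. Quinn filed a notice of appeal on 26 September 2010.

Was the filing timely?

Yes

2 years after 13 January 2008 is January 13, 2010.
Service was not by mail, so no mail extension applies.
Tolling adds 49 days: January 13, 2010 + 49 days = March 3, 2010.
Tolling adds 176 days: March 3, 2010 + 176 days = August 26, 2010.
From January 24, 2009 through March 3, 2009 inclusive is 39 days; tolling adds 39 days: August 26, 2010 + 39 days = October 4, 2010.
October 4, 2010 is a Monday and not a court holiday, so no extension applies.
The deadline is October 4, 2010; the filing on September 26, 2010 is on or before that date.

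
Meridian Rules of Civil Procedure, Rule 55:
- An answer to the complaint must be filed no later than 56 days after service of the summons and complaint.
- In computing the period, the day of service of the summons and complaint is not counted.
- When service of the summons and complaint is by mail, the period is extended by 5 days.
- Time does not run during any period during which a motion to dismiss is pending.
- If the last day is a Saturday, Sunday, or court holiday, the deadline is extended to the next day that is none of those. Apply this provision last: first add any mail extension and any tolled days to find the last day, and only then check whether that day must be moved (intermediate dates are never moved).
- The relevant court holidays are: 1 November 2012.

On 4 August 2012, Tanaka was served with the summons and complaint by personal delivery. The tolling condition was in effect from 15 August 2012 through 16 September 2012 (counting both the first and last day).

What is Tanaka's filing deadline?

56 days after 4 August 2012 is September 29, 2012.
Service was not by mail, so no mail extension applies.
From August 15, 2012 through September 16, 2012 inclusive is 33 days; tolling adds 33 days: September 29, 2012 + 33 days = November 1, 2012.
November 1, 2012 is a listed holiday. The next qualifying day is November 2, 2012.

November 2, 2012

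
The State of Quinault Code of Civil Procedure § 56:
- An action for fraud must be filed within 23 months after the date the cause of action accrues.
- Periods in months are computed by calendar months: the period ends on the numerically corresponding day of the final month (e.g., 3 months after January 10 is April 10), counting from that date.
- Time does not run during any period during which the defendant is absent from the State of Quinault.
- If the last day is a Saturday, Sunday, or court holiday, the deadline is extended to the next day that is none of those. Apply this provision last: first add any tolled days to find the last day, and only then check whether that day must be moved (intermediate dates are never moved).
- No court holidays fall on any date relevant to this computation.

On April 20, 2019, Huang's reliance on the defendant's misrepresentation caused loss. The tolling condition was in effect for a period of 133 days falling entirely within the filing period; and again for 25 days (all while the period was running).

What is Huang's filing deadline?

August 25, 2021

23 months after April 20, 2019 is March 20, 2021.
Tolling adds 133 days: March 20, 2021 + 133 days = July 31, 2021.
Tolling adds 25 days: July 31, 2021 + 25 days = August 25, 2021.
August 25, 2021 is a Wednesday and not a court holiday, so no extension applies.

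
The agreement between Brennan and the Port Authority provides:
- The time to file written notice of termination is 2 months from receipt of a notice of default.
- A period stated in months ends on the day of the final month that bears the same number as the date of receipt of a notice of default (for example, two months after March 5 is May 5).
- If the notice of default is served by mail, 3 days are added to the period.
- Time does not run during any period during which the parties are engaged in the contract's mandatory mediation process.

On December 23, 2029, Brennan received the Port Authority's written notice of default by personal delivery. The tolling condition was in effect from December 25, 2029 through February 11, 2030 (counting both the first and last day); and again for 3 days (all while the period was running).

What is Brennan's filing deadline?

April 16, 2030

2 months after December 23, 2029 is February 23, 2030.
Service was not by mail, so no mail extension applies.
From December 25, 2029 through February 11, 2030 inclusive is 49 days; tolling adds 49 days: February 23, 2030 + 49 days = April 13, 2030.
Tolling adds 3 days: April 13, 2030 + 3 days = April 16, 2030.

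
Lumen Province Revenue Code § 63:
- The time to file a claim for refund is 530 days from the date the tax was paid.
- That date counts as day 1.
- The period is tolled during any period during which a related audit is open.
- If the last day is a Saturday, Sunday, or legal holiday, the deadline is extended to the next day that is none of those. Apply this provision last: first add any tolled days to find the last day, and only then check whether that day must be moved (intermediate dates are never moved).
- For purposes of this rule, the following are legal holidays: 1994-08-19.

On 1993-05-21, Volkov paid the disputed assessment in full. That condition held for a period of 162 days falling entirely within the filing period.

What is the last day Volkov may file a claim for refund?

Counting 1993-05-21 as day 1, day 530 is November 1, 1994.
Tolling adds 162 days: November 1, 1994 + 162 days = April 12, 1995.
April 12, 1995 is a Wednesday and not a legal holiday, so no extension applies.

April 12, 1995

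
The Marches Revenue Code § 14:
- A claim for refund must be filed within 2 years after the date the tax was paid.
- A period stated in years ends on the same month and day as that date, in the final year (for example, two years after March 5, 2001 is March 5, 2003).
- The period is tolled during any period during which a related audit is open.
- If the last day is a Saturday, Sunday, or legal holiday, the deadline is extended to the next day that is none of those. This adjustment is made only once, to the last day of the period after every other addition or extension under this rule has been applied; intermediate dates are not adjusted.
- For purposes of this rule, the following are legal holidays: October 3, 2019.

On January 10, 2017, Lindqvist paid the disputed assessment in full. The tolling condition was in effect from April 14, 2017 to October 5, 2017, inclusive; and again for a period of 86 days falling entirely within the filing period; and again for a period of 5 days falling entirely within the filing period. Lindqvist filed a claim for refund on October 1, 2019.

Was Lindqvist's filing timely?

Yes

2 years after January 10, 2017 is January 10, 2019.
From April 14, 2017 through October 5, 2017 inclusive is 175 days; tolling adds 175 days: January 10, 2019 + 175 days = July 4, 2019.
Tolling adds 86 days: July 4, 2019 + 86 days = September 28, 2019.
Tolling adds 5 days: September 28, 2019 + 5 days = October 3, 2019.
October 3, 2019 is a listed holiday. The next qualifying day is October 4, 2019.
The deadline is October 4, 2019; the filing on October 1, 2019 is on or before that date.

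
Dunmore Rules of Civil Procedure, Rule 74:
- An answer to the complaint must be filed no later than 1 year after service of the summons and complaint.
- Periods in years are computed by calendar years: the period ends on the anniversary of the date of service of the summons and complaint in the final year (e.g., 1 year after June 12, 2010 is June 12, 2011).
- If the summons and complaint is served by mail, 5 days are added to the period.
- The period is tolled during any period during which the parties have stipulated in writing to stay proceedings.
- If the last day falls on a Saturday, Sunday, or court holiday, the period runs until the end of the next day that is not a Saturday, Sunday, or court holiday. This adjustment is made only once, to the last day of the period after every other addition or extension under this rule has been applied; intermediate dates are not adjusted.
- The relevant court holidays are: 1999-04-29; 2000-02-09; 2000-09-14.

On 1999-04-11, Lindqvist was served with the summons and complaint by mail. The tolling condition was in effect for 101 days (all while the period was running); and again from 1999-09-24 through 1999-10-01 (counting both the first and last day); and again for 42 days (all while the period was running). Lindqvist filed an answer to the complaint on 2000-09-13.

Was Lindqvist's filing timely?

1 year after 1999-04-11 is April 11, 2000.
Service was by mail, adding 5 days: April 11, 2000 + 5 days = April 16, 2000.
Tolling adds 101 days: April 16, 2000 + 101 days = July 26, 2000.
From September 24, 1999 through October 1, 1999 inclusive is 8 days; tolling adds 8 days: July 26, 2000 + 8 days = August 3, 2000.
Tolling adds 42 days: August 3, 2000 + 42 days = September 14, 2000.
September 14, 2000 is a listed holiday. The next qualifying day is September 15, 2000.
The deadline is September 15, 2000; the filing on September 13, 2000 is on or before that date.

Yes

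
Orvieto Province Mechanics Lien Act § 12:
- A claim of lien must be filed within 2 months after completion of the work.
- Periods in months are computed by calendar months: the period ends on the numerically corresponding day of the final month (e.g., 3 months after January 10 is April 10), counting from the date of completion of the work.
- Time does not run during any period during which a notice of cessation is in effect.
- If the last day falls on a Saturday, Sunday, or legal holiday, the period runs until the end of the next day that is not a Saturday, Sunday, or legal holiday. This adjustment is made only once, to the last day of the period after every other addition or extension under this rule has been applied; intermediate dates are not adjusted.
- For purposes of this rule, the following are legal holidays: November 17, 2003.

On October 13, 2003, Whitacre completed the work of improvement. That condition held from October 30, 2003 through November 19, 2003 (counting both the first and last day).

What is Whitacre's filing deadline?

January 5, 2004

2 months after October 13, 2003 is December 13, 2003.
From October 30, 2003 through November 19, 2003 inclusive is 21 days; tolling adds 21 days: December 13, 2003 + 21 days = January 3, 2004.
January 3, 2004 is Saturday; January 4, 2004 is Sunday. The next qualifying day is January 5, 2004.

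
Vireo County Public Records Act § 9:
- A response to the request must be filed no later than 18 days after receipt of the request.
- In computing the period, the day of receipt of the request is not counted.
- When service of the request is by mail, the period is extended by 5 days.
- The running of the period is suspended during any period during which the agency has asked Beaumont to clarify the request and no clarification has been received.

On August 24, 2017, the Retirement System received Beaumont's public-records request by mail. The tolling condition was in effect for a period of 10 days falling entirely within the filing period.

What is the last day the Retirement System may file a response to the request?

September 26, 2017

18 days after August 24, 2017 is September 11, 2017.
Service was by mail, adding 5 days: September 11, 2017 + 5 days = September 16, 2017.
Tolling adds 10 days: September 16, 2017 + 10 days = September 26, 2017.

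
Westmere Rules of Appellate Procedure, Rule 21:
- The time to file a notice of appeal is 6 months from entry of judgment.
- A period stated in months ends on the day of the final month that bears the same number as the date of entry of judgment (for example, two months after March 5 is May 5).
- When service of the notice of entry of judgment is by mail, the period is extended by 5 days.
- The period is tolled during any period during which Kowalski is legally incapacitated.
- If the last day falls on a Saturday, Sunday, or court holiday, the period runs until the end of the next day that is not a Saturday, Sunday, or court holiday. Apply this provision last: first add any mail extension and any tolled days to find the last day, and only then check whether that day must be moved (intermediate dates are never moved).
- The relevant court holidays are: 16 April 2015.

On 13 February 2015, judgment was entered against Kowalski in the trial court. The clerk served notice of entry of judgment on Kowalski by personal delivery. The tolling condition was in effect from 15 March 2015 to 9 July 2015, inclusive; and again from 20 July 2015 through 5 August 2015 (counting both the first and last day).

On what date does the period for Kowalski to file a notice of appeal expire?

6 months after 13 February 2015 is August 13, 2015.
Service was not by mail, so no mail extension applies.
From March 15, 2015 through July 9, 2015 inclusive is 117 days; tolling adds 117 days: August 13, 2015 + 117 days = December 8, 2015.
From July 20, 2015 through August 5, 2015 inclusive is 17 days; tolling adds 17 days: December 8, 2015 + 17 days = December 25, 2015.
December 25, 2015 is a Friday and not a court holiday, so no extension applies.

December 25, 2015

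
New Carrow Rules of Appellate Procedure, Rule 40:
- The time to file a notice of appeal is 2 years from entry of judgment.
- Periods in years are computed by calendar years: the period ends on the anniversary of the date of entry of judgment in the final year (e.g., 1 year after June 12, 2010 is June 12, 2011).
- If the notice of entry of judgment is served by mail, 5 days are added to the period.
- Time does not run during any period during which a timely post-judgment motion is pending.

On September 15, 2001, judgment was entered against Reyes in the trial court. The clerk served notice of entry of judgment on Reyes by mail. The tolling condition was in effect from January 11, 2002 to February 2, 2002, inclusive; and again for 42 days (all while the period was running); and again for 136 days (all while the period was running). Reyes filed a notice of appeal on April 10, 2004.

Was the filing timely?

2 years after September 15, 2001 is September 15, 2003.
Service was by mail, adding 5 days: September 15, 2003 + 5 days = September 20, 2003.
From January 11, 2002 through February 2, 2002 inclusive is 23 days; tolling adds 23 days: September 20, 2003 + 23 days = October 13, 2003.
Tolling adds 42 days: October 13, 2003 + 42 days = November 24, 2003.
Tolling adds 136 days: November 24, 2003 + 136 days = April 8, 2004.
The deadline is April 8, 2004; the filing on April 10, 2004 is after that date.

No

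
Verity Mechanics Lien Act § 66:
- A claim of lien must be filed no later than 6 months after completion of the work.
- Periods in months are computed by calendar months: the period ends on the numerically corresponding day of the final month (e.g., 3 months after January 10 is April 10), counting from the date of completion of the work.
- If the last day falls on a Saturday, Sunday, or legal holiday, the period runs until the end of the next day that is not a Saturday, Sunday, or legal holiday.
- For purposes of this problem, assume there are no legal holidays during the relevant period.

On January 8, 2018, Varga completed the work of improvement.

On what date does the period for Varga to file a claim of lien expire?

6 months after January 8, 2018 is July 8, 2018.
July 8, 2018 is Sunday. The next qualifying day is July 9, 2018.

July 9, 2018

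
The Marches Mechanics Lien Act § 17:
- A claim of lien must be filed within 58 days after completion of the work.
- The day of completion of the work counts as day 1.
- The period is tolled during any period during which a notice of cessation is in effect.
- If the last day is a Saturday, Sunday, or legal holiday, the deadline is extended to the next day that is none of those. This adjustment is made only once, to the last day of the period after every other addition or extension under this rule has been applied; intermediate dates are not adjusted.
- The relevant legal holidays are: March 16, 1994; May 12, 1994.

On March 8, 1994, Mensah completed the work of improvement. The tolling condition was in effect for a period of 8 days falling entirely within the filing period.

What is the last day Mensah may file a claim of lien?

Counting March 8, 1994 as day 1, day 58 is May 4, 1994.
Tolling adds 8 days: May 4, 1994 + 8 days = May 12, 1994.
May 12, 1994 is a listed holiday. The next qualifying day is May 13, 1994.

May 13, 1994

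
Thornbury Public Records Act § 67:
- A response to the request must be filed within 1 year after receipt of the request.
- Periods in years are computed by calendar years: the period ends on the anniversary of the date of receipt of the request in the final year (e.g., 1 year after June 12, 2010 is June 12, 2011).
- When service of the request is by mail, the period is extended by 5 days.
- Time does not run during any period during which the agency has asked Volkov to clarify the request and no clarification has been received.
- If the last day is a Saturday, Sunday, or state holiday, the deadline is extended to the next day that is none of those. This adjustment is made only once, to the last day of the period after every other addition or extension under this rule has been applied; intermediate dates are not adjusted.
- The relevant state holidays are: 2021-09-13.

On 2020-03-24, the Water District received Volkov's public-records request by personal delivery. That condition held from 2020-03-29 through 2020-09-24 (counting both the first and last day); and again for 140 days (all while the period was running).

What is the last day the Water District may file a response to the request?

February 7, 2022

1 year after 2020-03-24 is March 24, 2021.
Service was not by mail, so no mail extension applies.
From March 29, 2020 through September 24, 2020 inclusive is 180 days; tolling adds 180 days: March 24, 2021 + 180 days = September 20, 2021.
Tolling adds 140 days: September 20, 2021 + 140 days = February 7, 2022.
February 7, 2022 is a Monday and not a state holiday, so no extension applies.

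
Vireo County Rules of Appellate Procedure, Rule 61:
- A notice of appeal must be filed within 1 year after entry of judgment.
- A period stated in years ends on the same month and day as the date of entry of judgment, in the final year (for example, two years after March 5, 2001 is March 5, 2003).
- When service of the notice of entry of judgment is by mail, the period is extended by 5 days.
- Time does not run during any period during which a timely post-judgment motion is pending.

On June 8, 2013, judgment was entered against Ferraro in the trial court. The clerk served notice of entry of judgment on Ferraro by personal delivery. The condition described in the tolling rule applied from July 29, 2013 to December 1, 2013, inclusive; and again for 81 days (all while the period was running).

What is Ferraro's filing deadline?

January 1, 2015

1 year after June 8, 2013 is June 8, 2014.
Service was not by mail, so no mail extension applies.
From July 29, 2013 through December 1, 2013 inclusive is 126 days; tolling adds 126 days: June 8, 2014 + 126 days = October 12, 2014.
Tolling adds 81 days: October 12, 2014 + 81 days = January 1, 2015.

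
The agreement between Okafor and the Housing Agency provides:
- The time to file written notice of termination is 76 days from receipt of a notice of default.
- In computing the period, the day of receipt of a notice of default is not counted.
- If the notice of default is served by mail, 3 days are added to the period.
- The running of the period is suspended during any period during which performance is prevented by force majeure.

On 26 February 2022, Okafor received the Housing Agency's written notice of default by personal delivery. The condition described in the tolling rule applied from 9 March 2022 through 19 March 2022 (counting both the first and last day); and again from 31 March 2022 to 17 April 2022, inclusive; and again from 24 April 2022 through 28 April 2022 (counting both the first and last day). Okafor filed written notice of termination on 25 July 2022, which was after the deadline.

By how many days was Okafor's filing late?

39 days

76 days after 26 February 2022 is May 13, 2022.
Service was not by mail, so no mail extension applies.
From March 9, 2022 through March 19, 2022 inclusive is 11 days; tolling adds 11 days: May 13, 2022 + 11 days = May 24, 2022.
From March 31, 2022 through April 17, 2022 inclusive is 18 days; tolling adds 18 days: May 24, 2022 + 18 days = June 11, 2022.
From April 24, 2022 through April 28, 2022 inclusive is 5 days; tolling adds 5 days: June 11, 2022 + 5 days = June 16, 2022.
The deadline is June 16, 2022; from June 16, 2022 to July 25, 2022 is 39 days.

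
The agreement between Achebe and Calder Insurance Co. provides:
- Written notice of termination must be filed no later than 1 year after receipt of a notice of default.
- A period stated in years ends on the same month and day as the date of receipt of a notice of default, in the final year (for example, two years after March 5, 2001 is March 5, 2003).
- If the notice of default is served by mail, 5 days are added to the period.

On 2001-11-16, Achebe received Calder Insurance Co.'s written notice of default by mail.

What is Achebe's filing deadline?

November 21, 2002

1 year after 2001-11-16 is November 16, 2002.
Service was by mail, adding 5 days: November 16, 2002 + 5 days = November 21, 2002.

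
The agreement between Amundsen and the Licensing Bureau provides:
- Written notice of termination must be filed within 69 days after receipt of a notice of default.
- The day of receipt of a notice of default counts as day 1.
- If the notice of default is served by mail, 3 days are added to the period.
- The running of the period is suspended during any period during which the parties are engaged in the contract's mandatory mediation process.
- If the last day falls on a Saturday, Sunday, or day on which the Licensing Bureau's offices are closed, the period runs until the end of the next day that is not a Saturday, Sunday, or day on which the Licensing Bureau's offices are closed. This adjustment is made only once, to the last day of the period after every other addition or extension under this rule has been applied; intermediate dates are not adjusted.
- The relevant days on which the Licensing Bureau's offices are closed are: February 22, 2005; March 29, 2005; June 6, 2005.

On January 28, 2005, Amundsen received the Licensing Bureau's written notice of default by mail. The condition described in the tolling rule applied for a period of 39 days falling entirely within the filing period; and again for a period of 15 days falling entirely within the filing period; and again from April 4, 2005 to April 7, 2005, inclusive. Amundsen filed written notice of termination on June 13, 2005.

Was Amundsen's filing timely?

No

Counting January 28, 2005 as day 1, day 69 is April 6, 2005.
Service was by mail, adding 3 days: April 6, 2005 + 3 days = April 9, 2005.
Tolling adds 39 days: April 9, 2005 + 39 days = May 18, 2005.
Tolling adds 15 days: May 18, 2005 + 15 days = June 2, 2005.
From April 4, 2005 through April 7, 2005 inclusive is 4 days; tolling adds 4 days: June 2, 2005 + 4 days = June 6, 2005.
June 6, 2005 is a listed holiday. The next qualifying day is June 7, 2005.
The deadline is June 7, 2005; the filing on June 13, 2005 is after that date.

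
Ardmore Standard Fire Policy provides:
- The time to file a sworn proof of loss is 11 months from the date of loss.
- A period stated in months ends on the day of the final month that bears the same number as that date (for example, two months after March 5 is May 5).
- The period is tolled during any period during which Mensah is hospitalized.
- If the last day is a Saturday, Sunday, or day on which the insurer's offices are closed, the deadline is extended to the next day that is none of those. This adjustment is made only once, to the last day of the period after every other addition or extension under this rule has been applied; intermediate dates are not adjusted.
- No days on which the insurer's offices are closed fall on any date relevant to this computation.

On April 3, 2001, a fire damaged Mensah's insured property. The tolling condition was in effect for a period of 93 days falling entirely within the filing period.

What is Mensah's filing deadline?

11 months after April 3, 2001 is March 3, 2002.
Tolling adds 93 days: March 3, 2002 + 93 days = June 4, 2002.
June 4, 2002 is a Tuesday and not a day on which the insurer's offices are closed, so no extension applies.

June 4, 2002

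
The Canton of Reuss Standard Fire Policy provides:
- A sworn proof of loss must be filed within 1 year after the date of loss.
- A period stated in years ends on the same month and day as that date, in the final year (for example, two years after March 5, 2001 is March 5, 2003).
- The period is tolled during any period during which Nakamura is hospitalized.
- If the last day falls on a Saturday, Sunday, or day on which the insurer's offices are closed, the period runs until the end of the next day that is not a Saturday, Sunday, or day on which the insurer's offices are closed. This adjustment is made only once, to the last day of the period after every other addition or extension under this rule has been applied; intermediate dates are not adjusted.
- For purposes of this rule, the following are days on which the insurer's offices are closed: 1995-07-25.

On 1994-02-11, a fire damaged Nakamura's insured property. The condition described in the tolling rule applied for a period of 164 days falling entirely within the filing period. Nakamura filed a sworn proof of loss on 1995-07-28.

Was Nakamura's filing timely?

No

1 year after 1994-02-11 is February 11, 1995.
Tolling adds 164 days: February 11, 1995 + 164 days = July 25, 1995.
July 25, 1995 is a listed holiday. The next qualifying day is July 26, 1995.
The deadline is July 26, 1995; the filing on July 28, 1995 is after that date.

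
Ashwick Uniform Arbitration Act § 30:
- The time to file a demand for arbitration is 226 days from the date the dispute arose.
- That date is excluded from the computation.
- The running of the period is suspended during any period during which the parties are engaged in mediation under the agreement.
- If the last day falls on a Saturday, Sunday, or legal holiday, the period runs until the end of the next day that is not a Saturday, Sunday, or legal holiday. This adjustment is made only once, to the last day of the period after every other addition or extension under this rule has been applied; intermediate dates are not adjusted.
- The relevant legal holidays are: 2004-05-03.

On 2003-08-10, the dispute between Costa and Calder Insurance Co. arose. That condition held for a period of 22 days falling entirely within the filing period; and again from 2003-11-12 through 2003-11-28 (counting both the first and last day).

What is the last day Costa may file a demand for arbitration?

May 4, 2004

226 days after 2003-08-10 is March 23, 2004.
Tolling adds 22 days: March 23, 2004 + 22 days = April 14, 2004.
From November 12, 2003 through November 28, 2003 inclusive is 17 days; tolling adds 17 days: April 14, 2004 + 17 days = May 1, 2004.
May 1, 2004 is Saturday; May 2, 2004 is Sunday; May 3, 2004 is a listed holiday. The next qualifying day is May 4, 2004.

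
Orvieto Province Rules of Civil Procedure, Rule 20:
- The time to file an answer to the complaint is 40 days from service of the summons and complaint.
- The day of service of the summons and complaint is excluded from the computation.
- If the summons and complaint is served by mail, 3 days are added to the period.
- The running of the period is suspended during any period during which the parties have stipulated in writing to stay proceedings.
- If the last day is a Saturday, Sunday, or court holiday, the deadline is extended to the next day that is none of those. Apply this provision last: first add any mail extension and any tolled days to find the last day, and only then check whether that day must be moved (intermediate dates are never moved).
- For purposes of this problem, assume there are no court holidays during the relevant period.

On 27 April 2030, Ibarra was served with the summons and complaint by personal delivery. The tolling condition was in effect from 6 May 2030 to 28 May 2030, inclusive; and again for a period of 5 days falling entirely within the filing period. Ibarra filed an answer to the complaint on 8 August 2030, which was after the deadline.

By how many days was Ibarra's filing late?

35 days

40 days after 27 April 2030 is June 6, 2030.
Service was not by mail, so no mail extension applies.
From May 6, 2030 through May 28, 2030 inclusive is 23 days; tolling adds 23 days: June 6, 2030 + 23 days = June 29, 2030.
Tolling adds 5 days: June 29, 2030 + 5 days = July 4, 2030.
July 4, 2030 is a Thursday and not a court holiday, so no extension applies.
The deadline is July 4, 2030; from July 4, 2030 to August 8, 2030 is 35 days.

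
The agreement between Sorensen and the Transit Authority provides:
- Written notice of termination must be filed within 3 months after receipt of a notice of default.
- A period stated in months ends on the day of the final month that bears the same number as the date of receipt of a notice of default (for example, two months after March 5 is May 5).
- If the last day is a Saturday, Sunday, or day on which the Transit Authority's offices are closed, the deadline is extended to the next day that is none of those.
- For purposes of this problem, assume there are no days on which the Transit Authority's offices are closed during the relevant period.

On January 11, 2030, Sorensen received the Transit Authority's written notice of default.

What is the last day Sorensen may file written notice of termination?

April 11, 2030

3 months after January 11, 2030 is April 11, 2030.
April 11, 2030 is a Thursday and not a day on which the Transit Authority's offices are closed, so no extension applies.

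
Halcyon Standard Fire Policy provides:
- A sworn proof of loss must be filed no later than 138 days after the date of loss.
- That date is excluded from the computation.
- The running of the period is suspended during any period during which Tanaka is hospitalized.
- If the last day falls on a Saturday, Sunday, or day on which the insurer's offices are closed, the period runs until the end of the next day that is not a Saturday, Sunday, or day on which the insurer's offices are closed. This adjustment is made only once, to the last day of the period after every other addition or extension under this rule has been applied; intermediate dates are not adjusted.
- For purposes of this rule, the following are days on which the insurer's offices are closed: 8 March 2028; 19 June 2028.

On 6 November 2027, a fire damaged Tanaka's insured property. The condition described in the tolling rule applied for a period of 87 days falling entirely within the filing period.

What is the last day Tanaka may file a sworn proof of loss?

June 20, 2028

138 days after 6 November 2027 is March 23, 2028.
Tolling adds 87 days: March 23, 2028 + 87 days = June 18, 2028.
June 18, 2028 is Sunday; June 19, 2028 is a listed holiday. The next qualifying day is June 20, 2028.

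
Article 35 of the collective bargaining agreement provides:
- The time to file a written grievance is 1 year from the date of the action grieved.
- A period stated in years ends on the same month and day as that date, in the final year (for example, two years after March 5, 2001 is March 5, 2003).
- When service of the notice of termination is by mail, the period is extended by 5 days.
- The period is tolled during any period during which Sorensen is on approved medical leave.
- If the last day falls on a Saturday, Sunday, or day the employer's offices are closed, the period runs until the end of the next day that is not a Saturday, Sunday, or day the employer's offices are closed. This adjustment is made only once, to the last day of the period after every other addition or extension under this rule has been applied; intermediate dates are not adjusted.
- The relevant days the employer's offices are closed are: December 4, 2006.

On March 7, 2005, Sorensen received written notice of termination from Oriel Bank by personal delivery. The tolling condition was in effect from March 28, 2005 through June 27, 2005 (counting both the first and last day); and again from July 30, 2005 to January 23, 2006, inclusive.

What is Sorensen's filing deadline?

1 year after March 7, 2005 is March 7, 2006.
Service was not by mail, so no mail extension applies.
From March 28, 2005 through June 27, 2005 inclusive is 92 days; tolling adds 92 days: March 7, 2006 + 92 days = June 7, 2006.
From July 30, 2005 through January 23, 2006 inclusive is 178 days; tolling adds 178 days: June 7, 2006 + 178 days = December 2, 2006.
December 2, 2006 is Saturday; December 3, 2006 is Sunday; December 4, 2006 is a listed holiday. The next qualifying day is December 5, 2006.

December 5, 2006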